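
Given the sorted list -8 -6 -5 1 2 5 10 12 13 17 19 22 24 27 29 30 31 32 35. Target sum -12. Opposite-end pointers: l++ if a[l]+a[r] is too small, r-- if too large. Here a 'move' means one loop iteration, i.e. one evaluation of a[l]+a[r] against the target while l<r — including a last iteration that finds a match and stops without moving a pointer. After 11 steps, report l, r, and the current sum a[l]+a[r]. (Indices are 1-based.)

l=1, r=8, sum=4

[1,19] -8+35=27 >-12 → r--
[1,18] -8+32=24 >-12 → r--
[1,17] -8+31=23 >-12 → r--
[1,16] -8+30=22 >-12 → r--
[1,15] -8+29=21 >-12 → r--
[1,14] -8+27=19 >-12 → r--
[1,13] -8+24=16 >-12 → r--
[1,12] -8+22=14 >-12 → r--
[1,11] -8+19=11 >-12 → r--
[1,10] -8+17=9 >-12 → r--
[1,9] -8+13=5 >-12 → r--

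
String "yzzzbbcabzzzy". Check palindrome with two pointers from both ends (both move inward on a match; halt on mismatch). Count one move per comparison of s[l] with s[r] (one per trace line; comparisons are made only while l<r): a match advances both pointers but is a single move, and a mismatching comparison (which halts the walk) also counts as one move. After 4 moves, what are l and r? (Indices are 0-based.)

l=4, r=8

[0,12] 'y'=='y' → l++,r--
[1,11] 'z'=='z' → l++,r--
[2,10] 'z'=='z' → l++,r--
[3,9] 'z'=='z' → l++,r--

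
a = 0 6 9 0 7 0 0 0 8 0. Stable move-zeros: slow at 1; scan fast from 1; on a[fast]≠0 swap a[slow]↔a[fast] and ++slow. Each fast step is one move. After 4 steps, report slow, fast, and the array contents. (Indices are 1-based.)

slow=3, fast=5, a=[6, 9, 0, 0, 7, 0, 0, 0, 8, 0]

(s=1,f=1) a[fast]=0 → fast++
(s=1,f=2) a[fast]=6≠0 swap→a[1]=6 → slow++,fast++
(s=2,f=3) a[fast]=9≠0 swap→a[2]=9 → slow++,fast++
(s=3,f=4) a[fast]=0 → fast++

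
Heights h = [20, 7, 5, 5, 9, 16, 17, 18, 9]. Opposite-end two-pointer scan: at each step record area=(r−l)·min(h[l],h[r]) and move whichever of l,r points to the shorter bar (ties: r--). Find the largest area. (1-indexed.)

[1,9] min(20,9)*8=72 best=72 * → r--
[1,8] min(20,18)*7=126 best=126 * → r--
[1,7] min(20,17)*6=102 best=126 → r--
[1,6] min(20,16)*5=80 best=126 → r--
[1,5] min(20,9)*4=36 best=126 → r--
[1,4] min(20,5)*3=15 best=126 → r--
[1,3] min(20,5)*2=10 best=126 → r--
[1,2] min(20,7)*1=7 best=126 → r--

max area = 126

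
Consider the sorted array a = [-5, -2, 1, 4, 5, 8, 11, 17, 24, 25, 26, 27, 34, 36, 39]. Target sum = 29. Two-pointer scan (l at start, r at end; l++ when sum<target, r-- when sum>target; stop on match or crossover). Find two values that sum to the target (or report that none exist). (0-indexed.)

[0,14] -5+39=34 >29 → r--
[0,13] -5+36=31 >29 → r--
[0,12] -5+34=29 → found

(-5, 34)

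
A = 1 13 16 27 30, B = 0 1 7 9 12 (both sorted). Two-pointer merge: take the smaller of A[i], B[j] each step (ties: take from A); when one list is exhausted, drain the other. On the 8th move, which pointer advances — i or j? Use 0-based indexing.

i=0 j=0: A[i]=1>B[j]=0 take 0, j++
i=0 j=1: A[i]=1<=B[j]=1 take 1, i++
i=1 j=1: A[i]=13>B[j]=1 take 1, j++
i=1 j=2: A[i]=13>B[j]=7 take 7, j++
i=1 j=3: A[i]=13>B[j]=9 take 9, j++
i=1 j=4: A[i]=13>B[j]=12 take 12, j++
i=1 j=5: B done, take A[i]=13, i++
i=2 j=5: B done, take A[i]=16, i++

i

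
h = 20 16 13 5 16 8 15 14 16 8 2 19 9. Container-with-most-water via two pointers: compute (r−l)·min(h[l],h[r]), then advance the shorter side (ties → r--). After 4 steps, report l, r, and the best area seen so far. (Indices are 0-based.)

l=0, r=8, best area=209

[0,12] min(20,9)*12=108 best=108 * → r--
[0,11] min(20,19)*11=209 best=209 * → r--
[0,10] min(20,2)*10=20 best=209 → r--
[0,9] min(20,8)*9=72 best=209 → r--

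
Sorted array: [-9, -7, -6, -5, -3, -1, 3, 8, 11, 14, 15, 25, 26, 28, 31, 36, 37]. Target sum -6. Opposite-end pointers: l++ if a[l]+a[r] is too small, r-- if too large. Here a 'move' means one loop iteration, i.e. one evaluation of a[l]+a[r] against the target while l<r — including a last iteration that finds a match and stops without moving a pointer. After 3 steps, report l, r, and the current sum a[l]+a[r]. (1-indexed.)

l=1, r=14, sum=19

[1,17] -9+37=28 >-6 → r--
[1,16] -9+36=27 >-6 → r--
[1,15] -9+31=22 >-6 → r--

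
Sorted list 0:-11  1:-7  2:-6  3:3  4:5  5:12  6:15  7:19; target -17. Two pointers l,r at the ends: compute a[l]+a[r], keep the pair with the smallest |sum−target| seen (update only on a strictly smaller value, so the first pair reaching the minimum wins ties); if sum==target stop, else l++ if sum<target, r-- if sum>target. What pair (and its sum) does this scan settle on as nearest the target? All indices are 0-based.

l=0 r=7: -11+19=8 d=25 *, r--
l=0 r=6: -11+15=4 d=21 *, r--
l=0 r=5: -11+12=1 d=18 *, r--
l=0 r=4: -11+5=-6 d=11 *, r--
l=0 r=3: -11+3=-8 d=9 *, r--
l=0 r=2: -11+-6=-17 d=0 *, stop

pair (-11, -6) with sum -17 (|Δ|=0)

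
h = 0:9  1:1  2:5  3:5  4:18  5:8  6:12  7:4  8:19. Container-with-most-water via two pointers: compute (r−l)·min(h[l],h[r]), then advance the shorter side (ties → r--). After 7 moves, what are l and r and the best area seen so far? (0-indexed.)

[0,8] min(9,19)*8=72 best=72 * → l++
[1,8] min(1,19)*7=7 best=72 → l++
[2,8] min(5,19)*6=30 best=72 → l++
[3,8] min(5,19)*5=25 best=72 → l++
[4,8] min(18,19)*4=72 best=72 → l++
[5,8] min(8,19)*3=24 best=72 → l++
[6,8] min(12,19)*2=24 best=72 → l++

l=7, r=8, best area=72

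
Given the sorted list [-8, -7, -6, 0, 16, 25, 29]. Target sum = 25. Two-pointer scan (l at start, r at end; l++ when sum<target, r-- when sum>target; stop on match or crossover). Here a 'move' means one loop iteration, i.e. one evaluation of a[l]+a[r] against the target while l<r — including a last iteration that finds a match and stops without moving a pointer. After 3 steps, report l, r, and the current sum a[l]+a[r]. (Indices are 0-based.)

l=3, r=6, sum=29

l=0 r=6: -8+29=21 <25, l++
l=1 r=6: -7+29=22 <25, l++
l=2 r=6: -6+29=23 <25, l++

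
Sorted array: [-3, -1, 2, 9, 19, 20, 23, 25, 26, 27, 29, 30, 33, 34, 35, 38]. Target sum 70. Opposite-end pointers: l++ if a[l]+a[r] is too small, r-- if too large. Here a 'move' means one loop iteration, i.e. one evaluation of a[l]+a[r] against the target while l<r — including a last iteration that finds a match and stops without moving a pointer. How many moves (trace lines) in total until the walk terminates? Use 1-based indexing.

15 moves

[1,16] -3+38=35 <70 → l++
[2,16] -1+38=37 <70 → l++
[3,16] 2+38=40 <70 → l++
[4,16] 9+38=47 <70 → l++
[5,16] 19+38=57 <70 → l++
[6,16] 20+38=58 <70 → l++
[7,16] 23+38=61 <70 → l++
[8,16] 25+38=63 <70 → l++
[9,16] 26+38=64 <70 → l++
[10,16] 27+38=65 <70 → l++
[11,16] 29+38=67 <70 → l++
[12,16] 30+38=68 <70 → l++
[13,16] 33+38=71 >70 → r--
[13,15] 33+35=68 <70 → l++
[14,15] 34+35=69 <70 → l++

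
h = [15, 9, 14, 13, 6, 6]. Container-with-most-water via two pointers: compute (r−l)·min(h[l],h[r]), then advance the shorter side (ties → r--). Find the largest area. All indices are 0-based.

max area = 39

[0,5] min(15,6)*5=30 best=30 * → r--
[0,4] min(15,6)*4=24 best=30 → r--
[0,3] min(15,13)*3=39 best=39 * → r--
[0,2] min(15,14)*2=28 best=39 → r--
[0,1] min(15,9)*1=9 best=39 → r--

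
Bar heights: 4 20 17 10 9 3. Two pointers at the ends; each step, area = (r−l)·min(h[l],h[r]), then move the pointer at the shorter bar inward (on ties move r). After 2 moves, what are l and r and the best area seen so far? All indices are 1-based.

[1,6] min(4,3)*5=15 best=15 * → r--
[1,5] min(4,9)*4=16 best=16 * → l++

l=2, r=5, best area=16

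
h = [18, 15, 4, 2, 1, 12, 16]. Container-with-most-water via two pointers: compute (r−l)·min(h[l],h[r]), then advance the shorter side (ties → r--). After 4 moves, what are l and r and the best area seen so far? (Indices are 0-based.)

l=0, r=2, best area=96

[0,6] min(18,16)*6=96 best=96 * → r--
[0,5] min(18,12)*5=60 best=96 → r--
[0,4] min(18,1)*4=4 best=96 → r--
[0,3] min(18,2)*3=6 best=96 → r--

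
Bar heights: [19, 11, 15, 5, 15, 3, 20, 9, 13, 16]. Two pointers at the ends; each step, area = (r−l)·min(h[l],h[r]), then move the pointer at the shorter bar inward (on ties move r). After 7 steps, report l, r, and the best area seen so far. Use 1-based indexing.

l=5, r=7, best area=144

[1,10] min(19,16)*9=144 best=144 * → r--
[1,9] min(19,13)*8=104 best=144 → r--
[1,8] min(19,9)*7=63 best=144 → r--
[1,7] min(19,20)*6=114 best=144 → l++
[2,7] min(11,20)*5=55 best=144 → l++
[3,7] min(15,20)*4=60 best=144 → l++
[4,7] min(5,20)*3=15 best=144 → l++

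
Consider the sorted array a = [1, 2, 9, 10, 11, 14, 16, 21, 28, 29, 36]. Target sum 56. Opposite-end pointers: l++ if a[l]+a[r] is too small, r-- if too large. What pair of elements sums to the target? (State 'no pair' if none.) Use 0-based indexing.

no pair

l=0 r=10: 1+36=37 <56, l++
l=1 r=10: 2+36=38 <56, l++
l=2 r=10: 9+36=45 <56, l++
l=3 r=10: 10+36=46 <56, l++
l=4 r=10: 11+36=47 <56, l++
l=5 r=10: 14+36=50 <56, l++
l=6 r=10: 16+36=52 <56, l++
l=7 r=10: 21+36=57 >56, r--
l=7 r=9: 21+29=50 <56, l++
l=8 r=9: 28+29=57 >56, r--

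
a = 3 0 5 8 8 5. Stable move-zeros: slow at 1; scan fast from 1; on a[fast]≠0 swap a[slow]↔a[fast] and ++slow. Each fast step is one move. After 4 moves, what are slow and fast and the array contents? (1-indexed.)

(s=1,f=1) a[fast]=3≠0 swap→a[1]=3 → slow++,fast++
(s=2,f=2) a[fast]=0 → fast++
(s=2,f=3) a[fast]=5≠0 swap→a[2]=5 → slow++,fast++
(s=3,f=4) a[fast]=8≠0 swap→a[3]=8 → slow++,fast++

slow=4, fast=5, a=[3, 5, 8, 0, 8, 5]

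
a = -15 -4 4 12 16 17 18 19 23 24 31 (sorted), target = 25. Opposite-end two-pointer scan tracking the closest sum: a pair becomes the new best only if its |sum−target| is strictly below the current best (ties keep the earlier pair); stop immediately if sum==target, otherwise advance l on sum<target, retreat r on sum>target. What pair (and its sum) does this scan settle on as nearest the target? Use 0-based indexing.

[0,10] -15+31=16 d=9 * → l++
[1,10] -4+31=27 d=2 * → r--
[1,9] -4+24=20 d=5 → l++
[2,9] 4+24=28 d=3 → r--
[2,8] 4+23=27 d=2 → r--
[2,7] 4+19=23 d=2 → l++
[3,7] 12+19=31 d=6 → r--
[3,6] 12+18=30 d=5 → r--
[3,5] 12+17=29 d=4 → r--
[3,4] 12+16=28 d=3 → r--

pair (-4, 31) with sum 27 (|Δ|=2)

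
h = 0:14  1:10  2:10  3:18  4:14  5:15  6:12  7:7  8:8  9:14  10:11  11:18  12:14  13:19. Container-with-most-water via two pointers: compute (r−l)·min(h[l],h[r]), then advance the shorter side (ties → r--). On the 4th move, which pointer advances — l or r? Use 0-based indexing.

l

l=0 r=13: min(14,19)*13=182 best=182 *, l++
l=1 r=13: min(10,19)*12=120 best=182, l++
l=2 r=13: min(10,19)*11=110 best=182, l++
l=3 r=13: min(18,19)*10=180 best=182, l++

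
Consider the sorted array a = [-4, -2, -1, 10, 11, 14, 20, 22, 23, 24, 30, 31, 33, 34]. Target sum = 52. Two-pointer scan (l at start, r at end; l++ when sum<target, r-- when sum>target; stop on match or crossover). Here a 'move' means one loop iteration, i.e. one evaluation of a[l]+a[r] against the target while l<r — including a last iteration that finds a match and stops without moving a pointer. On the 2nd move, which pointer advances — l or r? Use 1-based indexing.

l=1 r=14: -4+34=30 <52, l++
l=2 r=14: -2+34=32 <52, l++

l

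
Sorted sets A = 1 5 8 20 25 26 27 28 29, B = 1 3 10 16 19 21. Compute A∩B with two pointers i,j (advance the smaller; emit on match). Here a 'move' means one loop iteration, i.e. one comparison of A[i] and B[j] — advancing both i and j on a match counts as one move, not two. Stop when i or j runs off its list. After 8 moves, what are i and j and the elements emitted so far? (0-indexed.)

i=0 j=0: 1==1 emit, i++,j++
i=1 j=1: 5>3, j++
i=1 j=2: 5<10, i++
i=2 j=2: 8<10, i++
i=3 j=2: 20>10, j++
i=3 j=3: 20>16, j++
i=3 j=4: 20>19, j++
i=3 j=5: 20<21, i++

i=4, j=5, emitted=[1]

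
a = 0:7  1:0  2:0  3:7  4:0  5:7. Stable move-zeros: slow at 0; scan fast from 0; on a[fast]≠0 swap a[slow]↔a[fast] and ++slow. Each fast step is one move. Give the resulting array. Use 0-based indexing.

slow=0 fast=0: a[fast]=7≠0 swap→a[0]=7, slow++,fast++
slow=1 fast=1: a[fast]=0, fast++
slow=1 fast=2: a[fast]=0, fast++
slow=1 fast=3: a[fast]=7≠0 swap→a[1]=7, slow++,fast++
slow=2 fast=4: a[fast]=0, fast++
slow=2 fast=5: a[fast]=7≠0 swap→a[2]=7, slow++,fast++

[7, 7, 7, 0, 0, 0]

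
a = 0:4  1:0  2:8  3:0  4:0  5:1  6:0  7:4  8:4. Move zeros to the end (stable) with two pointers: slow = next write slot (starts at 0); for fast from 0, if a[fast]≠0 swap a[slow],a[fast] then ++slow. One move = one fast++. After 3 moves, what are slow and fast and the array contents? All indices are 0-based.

slow=0 fast=0: a[fast]=4≠0 swap→a[0]=4, slow++,fast++
slow=1 fast=1: a[fast]=0, fast++
slow=1 fast=2: a[fast]=8≠0 swap→a[1]=8, slow++,fast++

slow=2, fast=3, a=[4, 8, 0, 0, 0, 1, 0, 4, 4]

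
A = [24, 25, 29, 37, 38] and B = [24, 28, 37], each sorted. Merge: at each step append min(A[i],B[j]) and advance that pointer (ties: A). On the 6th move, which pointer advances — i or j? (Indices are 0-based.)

[i=0,j=0] A[i]=24<=B[j]=24 take 24 → i++
[i=1,j=0] A[i]=25>B[j]=24 take 24 → j++
[i=1,j=1] A[i]=25<=B[j]=28 take 25 → i++
[i=2,j=1] A[i]=29>B[j]=28 take 28 → j++
[i=2,j=2] A[i]=29<=B[j]=37 take 29 → i++
[i=3,j=2] A[i]=37<=B[j]=37 take 37 → i++

i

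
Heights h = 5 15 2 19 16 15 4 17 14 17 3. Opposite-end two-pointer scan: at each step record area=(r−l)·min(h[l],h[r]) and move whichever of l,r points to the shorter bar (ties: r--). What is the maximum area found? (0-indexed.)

l=0 r=10: min(5,3)*10=30 best=30 *, r--
l=0 r=9: min(5,17)*9=45 best=45 *, l++
l=1 r=9: min(15,17)*8=120 best=120 *, l++
l=2 r=9: min(2,17)*7=14 best=120, l++
l=3 r=9: min(19,17)*6=102 best=120, r--
l=3 r=8: min(19,14)*5=70 best=120, r--
l=3 r=7: min(19,17)*4=68 best=120, r--
l=3 r=6: min(19,4)*3=12 best=120, r--
l=3 r=5: min(19,15)*2=30 best=120, r--
l=3 r=4: min(19,16)*1=16 best=120, r--

max area = 120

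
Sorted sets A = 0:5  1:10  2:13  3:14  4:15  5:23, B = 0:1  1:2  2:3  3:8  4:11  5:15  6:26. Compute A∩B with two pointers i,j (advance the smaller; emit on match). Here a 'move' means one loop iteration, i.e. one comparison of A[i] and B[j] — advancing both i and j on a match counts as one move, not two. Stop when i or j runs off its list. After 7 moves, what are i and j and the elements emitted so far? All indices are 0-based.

[i=0,j=0] 5>1 → j++
[i=0,j=1] 5>2 → j++
[i=0,j=2] 5>3 → j++
[i=0,j=3] 5<8 → i++
[i=1,j=3] 10>8 → j++
[i=1,j=4] 10<11 → i++
[i=2,j=4] 13>11 → j++

i=2, j=5, emitted=[]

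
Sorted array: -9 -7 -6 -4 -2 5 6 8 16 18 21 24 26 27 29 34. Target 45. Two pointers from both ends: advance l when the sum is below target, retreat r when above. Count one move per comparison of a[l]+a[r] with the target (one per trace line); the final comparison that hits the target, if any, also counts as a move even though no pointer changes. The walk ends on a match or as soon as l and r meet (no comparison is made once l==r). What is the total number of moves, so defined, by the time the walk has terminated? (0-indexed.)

10 moves

[0,15] -9+34=25 <45 → l++
[1,15] -7+34=27 <45 → l++
[2,15] -6+34=28 <45 → l++
[3,15] -4+34=30 <45 → l++
[4,15] -2+34=32 <45 → l++
[5,15] 5+34=39 <45 → l++
[6,15] 6+34=40 <45 → l++
[7,15] 8+34=42 <45 → l++
[8,15] 16+34=50 >45 → r--
[8,14] 16+29=45 → found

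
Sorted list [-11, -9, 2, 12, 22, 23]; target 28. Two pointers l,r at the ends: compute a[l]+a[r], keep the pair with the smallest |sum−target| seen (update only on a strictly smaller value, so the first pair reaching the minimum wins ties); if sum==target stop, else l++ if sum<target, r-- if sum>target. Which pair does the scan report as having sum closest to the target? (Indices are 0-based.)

l=0 r=5: -11+23=12 d=16 *, l++
l=1 r=5: -9+23=14 d=14 *, l++
l=2 r=5: 2+23=25 d=3 *, l++
l=3 r=5: 12+23=35 d=7, r--
l=3 r=4: 12+22=34 d=6, r--

pair (2, 23) with sum 25 (|Δ|=3)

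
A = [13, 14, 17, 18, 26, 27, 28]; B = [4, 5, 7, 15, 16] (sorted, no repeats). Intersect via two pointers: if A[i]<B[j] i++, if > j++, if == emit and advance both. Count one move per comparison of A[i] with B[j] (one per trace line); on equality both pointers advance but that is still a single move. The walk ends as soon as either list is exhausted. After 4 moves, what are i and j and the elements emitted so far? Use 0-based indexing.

i=0 j=0: 13>4, j++
i=0 j=1: 13>5, j++
i=0 j=2: 13>7, j++
i=0 j=3: 13<15, i++

i=1, j=3, emitted=[]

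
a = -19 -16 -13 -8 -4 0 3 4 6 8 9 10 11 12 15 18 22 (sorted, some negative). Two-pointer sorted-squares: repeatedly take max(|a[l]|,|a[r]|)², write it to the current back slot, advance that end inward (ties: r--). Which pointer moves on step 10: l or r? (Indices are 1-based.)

l=1 r=17: |-19|<=|22| out[17]=484, r--
l=1 r=16: |-19|>|18| out[16]=361, l++
l=2 r=16: |-16|<=|18| out[15]=324, r--
l=2 r=15: |-16|>|15| out[14]=256, l++
l=3 r=15: |-13|<=|15| out[13]=225, r--
l=3 r=14: |-13|>|12| out[12]=169, l++
l=4 r=14: |-8|<=|12| out[11]=144, r--
l=4 r=13: |-8|<=|11| out[10]=121, r--
l=4 r=12: |-8|<=|10| out[9]=100, r--
l=4 r=11: |-8|<=|9| out[8]=81, r--

r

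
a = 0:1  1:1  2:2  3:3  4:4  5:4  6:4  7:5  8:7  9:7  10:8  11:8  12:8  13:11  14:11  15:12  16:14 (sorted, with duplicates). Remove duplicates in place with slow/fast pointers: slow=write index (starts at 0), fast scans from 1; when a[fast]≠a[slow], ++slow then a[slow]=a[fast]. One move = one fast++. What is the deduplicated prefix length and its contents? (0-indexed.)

length 10; prefix = [1, 2, 3, 4, 5, 7, 8, 11, 12, 14]

(s=0,f=1) a[fast]=1=a[slow] dup → fast++
(s=0,f=2) a[fast]=2≠a[slow]=1 write a[1]=2 → slow++,fast++
(s=1,f=3) a[fast]=3≠a[slow]=2 write a[2]=3 → slow++,fast++
(s=2,f=4) a[fast]=4≠a[slow]=3 write a[3]=4 → slow++,fast++
(s=3,f=5) a[fast]=4=a[slow] dup → fast++
(s=3,f=6) a[fast]=4=a[slow] dup → fast++
(s=3,f=7) a[fast]=5≠a[slow]=4 write a[4]=5 → slow++,fast++
(s=4,f=8) a[fast]=7≠a[slow]=5 write a[5]=7 → slow++,fast++
(s=5,f=9) a[fast]=7=a[slow] dup → fast++
(s=5,f=10) a[fast]=8≠a[slow]=7 write a[6]=8 → slow++,fast++
(s=6,f=11) a[fast]=8=a[slow] dup → fast++
(s=6,f=12) a[fast]=8=a[slow] dup → fast++
(s=6,f=13) a[fast]=11≠a[slow]=8 write a[7]=11 → slow++,fast++
(s=7,f=14) a[fast]=11=a[slow] dup → fast++
(s=7,f=15) a[fast]=12≠a[slow]=11 write a[8]=12 → slow++,fast++
(s=8,f=16) a[fast]=14≠a[slow]=12 write a[9]=14 → slow++,fast++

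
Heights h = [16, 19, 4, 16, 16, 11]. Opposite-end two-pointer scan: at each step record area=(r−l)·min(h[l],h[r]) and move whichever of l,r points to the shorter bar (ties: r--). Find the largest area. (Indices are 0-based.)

max area = 64

l=0 r=5: min(16,11)*5=55 best=55 *, r--
l=0 r=4: min(16,16)*4=64 best=64 *, r--
l=0 r=3: min(16,16)*3=48 best=64, r--
l=0 r=2: min(16,4)*2=8 best=64, r--
l=0 r=1: min(16,19)*1=16 best=64, l++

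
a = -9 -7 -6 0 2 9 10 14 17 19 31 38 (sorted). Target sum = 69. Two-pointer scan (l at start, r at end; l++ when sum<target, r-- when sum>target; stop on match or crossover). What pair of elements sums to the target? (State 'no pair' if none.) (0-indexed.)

(31, 38)

[0,11] -9+38=29 <69 → l++
[1,11] -7+38=31 <69 → l++
[2,11] -6+38=32 <69 → l++
[3,11] 0+38=38 <69 → l++
[4,11] 2+38=40 <69 → l++
[5,11] 9+38=47 <69 → l++
[6,11] 10+38=48 <69 → l++
[7,11] 14+38=52 <69 → l++
[8,11] 17+38=55 <69 → l++
[9,11] 19+38=57 <69 → l++
[10,11] 31+38=69 → found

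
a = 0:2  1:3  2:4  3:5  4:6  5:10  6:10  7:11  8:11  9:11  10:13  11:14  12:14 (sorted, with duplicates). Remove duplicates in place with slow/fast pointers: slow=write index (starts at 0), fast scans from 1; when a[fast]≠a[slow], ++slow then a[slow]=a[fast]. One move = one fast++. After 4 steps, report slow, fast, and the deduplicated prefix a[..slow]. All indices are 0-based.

slow=4, fast=5, prefix=[2, 3, 4, 5, 6]

slow=0 fast=1: a[fast]=3≠a[slow]=2 write a[1]=3, slow++,fast++
slow=1 fast=2: a[fast]=4≠a[slow]=3 write a[2]=4, slow++,fast++
slow=2 fast=3: a[fast]=5≠a[slow]=4 write a[3]=5, slow++,fast++
slow=3 fast=4: a[fast]=6≠a[slow]=5 write a[4]=6, slow++,fast++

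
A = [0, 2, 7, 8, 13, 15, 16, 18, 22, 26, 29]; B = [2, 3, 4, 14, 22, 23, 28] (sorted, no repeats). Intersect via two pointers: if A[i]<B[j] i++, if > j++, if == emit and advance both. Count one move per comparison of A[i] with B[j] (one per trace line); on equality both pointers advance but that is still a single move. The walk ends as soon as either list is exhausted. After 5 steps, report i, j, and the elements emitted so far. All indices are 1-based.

i=1 j=1: 0<2, i++
i=2 j=1: 2==2 emit, i++,j++
i=3 j=2: 7>3, j++
i=3 j=3: 7>4, j++
i=3 j=4: 7<14, i++

i=4, j=4, emitted=[2]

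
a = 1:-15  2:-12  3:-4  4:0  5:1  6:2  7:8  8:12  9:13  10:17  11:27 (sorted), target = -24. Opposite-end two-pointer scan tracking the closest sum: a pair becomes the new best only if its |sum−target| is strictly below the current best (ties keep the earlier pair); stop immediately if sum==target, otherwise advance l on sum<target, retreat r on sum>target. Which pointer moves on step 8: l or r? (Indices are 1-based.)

[1,11] -15+27=12 d=36 * → r--
[1,10] -15+17=2 d=26 * → r--
[1,9] -15+13=-2 d=22 * → r--
[1,8] -15+12=-3 d=21 * → r--
[1,7] -15+8=-7 d=17 * → r--
[1,6] -15+2=-13 d=11 * → r--
[1,5] -15+1=-14 d=10 * → r--
[1,4] -15+0=-15 d=9 * → r--

r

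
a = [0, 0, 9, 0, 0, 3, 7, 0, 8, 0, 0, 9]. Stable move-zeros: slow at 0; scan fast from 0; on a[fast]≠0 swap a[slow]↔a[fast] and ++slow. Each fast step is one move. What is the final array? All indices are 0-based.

[9, 3, 7, 8, 9, 0, 0, 0, 0, 0, 0, 0]

(s=0,f=0) a[fast]=0 → fast++
(s=0,f=1) a[fast]=0 → fast++
(s=0,f=2) a[fast]=9≠0 swap→a[0]=9 → slow++,fast++
(s=1,f=3) a[fast]=0 → fast++
(s=1,f=4) a[fast]=0 → fast++
(s=1,f=5) a[fast]=3≠0 swap→a[1]=3 → slow++,fast++
(s=2,f=6) a[fast]=7≠0 swap→a[2]=7 → slow++,fast++
(s=3,f=7) a[fast]=0 → fast++
(s=3,f=8) a[fast]=8≠0 swap→a[3]=8 → slow++,fast++
(s=4,f=9) a[fast]=0 → fast++
(s=4,f=10) a[fast]=0 → fast++
(s=4,f=11) a[fast]=9≠0 swap→a[4]=9 → slow++,fast++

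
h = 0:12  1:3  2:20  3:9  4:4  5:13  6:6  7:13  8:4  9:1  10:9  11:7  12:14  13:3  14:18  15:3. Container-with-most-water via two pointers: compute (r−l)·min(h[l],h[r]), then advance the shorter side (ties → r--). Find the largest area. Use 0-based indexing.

max area = 216

l=0 r=15: min(12,3)*15=45 best=45 *, r--
l=0 r=14: min(12,18)*14=168 best=168 *, l++
l=1 r=14: min(3,18)*13=39 best=168, l++
l=2 r=14: min(20,18)*12=216 best=216 *, r--
l=2 r=13: min(20,3)*11=33 best=216, r--
l=2 r=12: min(20,14)*10=140 best=216, r--
l=2 r=11: min(20,7)*9=63 best=216, r--
l=2 r=10: min(20,9)*8=72 best=216, r--
l=2 r=9: min(20,1)*7=7 best=216, r--
l=2 r=8: min(20,4)*6=24 best=216, r--
l=2 r=7: min(20,13)*5=65 best=216, r--
l=2 r=6: min(20,6)*4=24 best=216, r--
l=2 r=5: min(20,13)*3=39 best=216, r--
l=2 r=4: min(20,4)*2=8 best=216, r--
l=2 r=3: min(20,9)*1=9 best=216, r--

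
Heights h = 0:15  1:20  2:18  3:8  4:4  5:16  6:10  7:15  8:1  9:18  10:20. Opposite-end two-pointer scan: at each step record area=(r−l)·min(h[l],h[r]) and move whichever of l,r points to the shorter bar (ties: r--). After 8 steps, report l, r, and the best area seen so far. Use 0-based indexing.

l=0 r=10: min(15,20)*10=150 best=150 *, l++
l=1 r=10: min(20,20)*9=180 best=180 *, r--
l=1 r=9: min(20,18)*8=144 best=180, r--
l=1 r=8: min(20,1)*7=7 best=180, r--
l=1 r=7: min(20,15)*6=90 best=180, r--
l=1 r=6: min(20,10)*5=50 best=180, r--
l=1 r=5: min(20,16)*4=64 best=180, r--
l=1 r=4: min(20,4)*3=12 best=180, r--

l=1, r=3, best area=180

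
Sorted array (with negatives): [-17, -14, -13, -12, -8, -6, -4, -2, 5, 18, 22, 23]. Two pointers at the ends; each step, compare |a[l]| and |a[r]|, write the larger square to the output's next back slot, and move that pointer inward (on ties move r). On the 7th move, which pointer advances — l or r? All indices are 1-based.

l

[1,12] |-17|<=|23| out[12]=529 → r--
[1,11] |-17|<=|22| out[11]=484 → r--
[1,10] |-17|<=|18| out[10]=324 → r--
[1,9] |-17|>|5| out[9]=289 → l++
[2,9] |-14|>|5| out[8]=196 → l++
[3,9] |-13|>|5| out[7]=169 → l++
[4,9] |-12|>|5| out[6]=144 → l++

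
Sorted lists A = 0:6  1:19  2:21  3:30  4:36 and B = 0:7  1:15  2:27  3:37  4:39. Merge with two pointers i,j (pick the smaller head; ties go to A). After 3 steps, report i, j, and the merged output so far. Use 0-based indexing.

[i=0,j=0] A[i]=6<=B[j]=7 take 6 → i++
[i=1,j=0] A[i]=19>B[j]=7 take 7 → j++
[i=1,j=1] A[i]=19>B[j]=15 take 15 → j++

i=1, j=2, merged so far=[6, 7, 15]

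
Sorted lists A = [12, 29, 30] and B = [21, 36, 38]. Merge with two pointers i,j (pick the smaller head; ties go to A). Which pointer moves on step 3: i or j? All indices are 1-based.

i

[i=1,j=1] A[i]=12<=B[j]=21 take 12 → i++
[i=2,j=1] A[i]=29>B[j]=21 take 21 → j++
[i=2,j=2] A[i]=29<=B[j]=36 take 29 → i++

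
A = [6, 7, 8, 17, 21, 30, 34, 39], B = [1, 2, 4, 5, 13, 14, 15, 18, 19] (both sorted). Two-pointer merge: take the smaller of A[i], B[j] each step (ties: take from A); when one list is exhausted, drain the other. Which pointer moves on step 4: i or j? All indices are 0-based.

j

i=0 j=0: A[i]=6>B[j]=1 take 1, j++
i=0 j=1: A[i]=6>B[j]=2 take 2, j++
i=0 j=2: A[i]=6>B[j]=4 take 4, j++
i=0 j=3: A[i]=6>B[j]=5 take 5, j++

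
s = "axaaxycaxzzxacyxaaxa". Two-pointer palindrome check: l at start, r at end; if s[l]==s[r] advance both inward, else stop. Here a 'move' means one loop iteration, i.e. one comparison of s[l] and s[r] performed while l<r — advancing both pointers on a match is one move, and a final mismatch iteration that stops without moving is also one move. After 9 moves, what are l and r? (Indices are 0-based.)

l=9, r=10

l=0 r=19: 'a'=='a', l++,r--
l=1 r=18: 'x'=='x', l++,r--
l=2 r=17: 'a'=='a', l++,r--
l=3 r=16: 'a'=='a', l++,r--
l=4 r=15: 'x'=='x', l++,r--
l=5 r=14: 'y'=='y', l++,r--
l=6 r=13: 'c'=='c', l++,r--
l=7 r=12: 'a'=='a', l++,r--
l=8 r=11: 'x'=='x', l++,r--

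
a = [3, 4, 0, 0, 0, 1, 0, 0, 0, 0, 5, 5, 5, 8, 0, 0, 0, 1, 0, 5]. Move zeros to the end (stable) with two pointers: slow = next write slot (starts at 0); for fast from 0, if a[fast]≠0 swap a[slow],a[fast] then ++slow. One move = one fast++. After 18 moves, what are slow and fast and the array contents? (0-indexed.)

slow=8, fast=18, a=[3, 4, 1, 5, 5, 5, 8, 1, 0, 0, 0, 0, 0, 0, 0, 0, 0, 0, 0, 5]

(s=0,f=0) a[fast]=3≠0 swap→a[0]=3 → slow++,fast++
(s=1,f=1) a[fast]=4≠0 swap→a[1]=4 → slow++,fast++
(s=2,f=2) a[fast]=0 → fast++
(s=2,f=3) a[fast]=0 → fast++
(s=2,f=4) a[fast]=0 → fast++
(s=2,f=5) a[fast]=1≠0 swap→a[2]=1 → slow++,fast++
(s=3,f=6) a[fast]=0 → fast++
(s=3,f=7) a[fast]=0 → fast++
(s=3,f=8) a[fast]=0 → fast++
(s=3,f=9) a[fast]=0 → fast++
(s=3,f=10) a[fast]=5≠0 swap→a[3]=5 → slow++,fast++
(s=4,f=11) a[fast]=5≠0 swap→a[4]=5 → slow++,fast++
(s=5,f=12) a[fast]=5≠0 swap→a[5]=5 → slow++,fast++
(s=6,f=13) a[fast]=8≠0 swap→a[6]=8 → slow++,fast++
(s=7,f=14) a[fast]=0 → fast++
(s=7,f=15) a[fast]=0 → fast++
(s=7,f=16) a[fast]=0 → fast++
(s=7,f=17) a[fast]=1≠0 swap→a[7]=1 → slow++,fast++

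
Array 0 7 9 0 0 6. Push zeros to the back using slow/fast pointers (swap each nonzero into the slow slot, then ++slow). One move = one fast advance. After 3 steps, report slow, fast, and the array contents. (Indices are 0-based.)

(s=0,f=0) a[fast]=0 → fast++
(s=0,f=1) a[fast]=7≠0 swap→a[0]=7 → slow++,fast++
(s=1,f=2) a[fast]=9≠0 swap→a[1]=9 → slow++,fast++

slow=2, fast=3, a=[7, 9, 0, 0, 0, 6]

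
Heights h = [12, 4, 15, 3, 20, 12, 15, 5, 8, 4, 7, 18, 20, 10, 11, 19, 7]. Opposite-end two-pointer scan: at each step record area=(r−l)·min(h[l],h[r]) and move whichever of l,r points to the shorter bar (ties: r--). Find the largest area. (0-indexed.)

max area = 209

l=0 r=16: min(12,7)*16=112 best=112 *, r--
l=0 r=15: min(12,19)*15=180 best=180 *, l++
l=1 r=15: min(4,19)*14=56 best=180, l++
l=2 r=15: min(15,19)*13=195 best=195 *, l++
l=3 r=15: min(3,19)*12=36 best=195, l++
l=4 r=15: min(20,19)*11=209 best=209 *, r--
l=4 r=14: min(20,11)*10=110 best=209, r--
l=4 r=13: min(20,10)*9=90 best=209, r--
l=4 r=12: min(20,20)*8=160 best=209, r--
l=4 r=11: min(20,18)*7=126 best=209, r--
l=4 r=10: min(20,7)*6=42 best=209, r--
l=4 r=9: min(20,4)*5=20 best=209, r--
l=4 r=8: min(20,8)*4=32 best=209, r--
l=4 r=7: min(20,5)*3=15 best=209, r--
l=4 r=6: min(20,15)*2=30 best=209, r--
l=4 r=5: min(20,12)*1=12 best=209, r--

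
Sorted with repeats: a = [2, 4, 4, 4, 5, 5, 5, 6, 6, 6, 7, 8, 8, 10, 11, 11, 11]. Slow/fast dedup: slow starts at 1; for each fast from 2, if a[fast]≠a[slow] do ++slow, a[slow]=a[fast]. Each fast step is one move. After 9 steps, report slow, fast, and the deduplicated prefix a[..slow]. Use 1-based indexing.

slow=4, fast=11, prefix=[2, 4, 5, 6]

slow=1 fast=2: a[fast]=4≠a[slow]=2 write a[2]=4, slow++,fast++
slow=2 fast=3: a[fast]=4=a[slow] dup, fast++
slow=2 fast=4: a[fast]=4=a[slow] dup, fast++
slow=2 fast=5: a[fast]=5≠a[slow]=4 write a[3]=5, slow++,fast++
slow=3 fast=6: a[fast]=5=a[slow] dup, fast++
slow=3 fast=7: a[fast]=5=a[slow] dup, fast++
slow=3 fast=8: a[fast]=6≠a[slow]=5 write a[4]=6, slow++,fast++
slow=4 fast=9: a[fast]=6=a[slow] dup, fast++
slow=4 fast=10: a[fast]=6=a[slow] dup, fast++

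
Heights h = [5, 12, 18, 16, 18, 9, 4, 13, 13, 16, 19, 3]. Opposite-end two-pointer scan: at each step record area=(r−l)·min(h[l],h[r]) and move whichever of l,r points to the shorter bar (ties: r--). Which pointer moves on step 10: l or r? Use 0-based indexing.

l

[0,11] min(5,3)*11=33 best=33 * → r--
[0,10] min(5,19)*10=50 best=50 * → l++
[1,10] min(12,19)*9=108 best=108 * → l++
[2,10] min(18,19)*8=144 best=144 * → l++
[3,10] min(16,19)*7=112 best=144 → l++
[4,10] min(18,19)*6=108 best=144 → l++
[5,10] min(9,19)*5=45 best=144 → l++
[6,10] min(4,19)*4=16 best=144 → l++
[7,10] min(13,19)*3=39 best=144 → l++
[8,10] min(13,19)*2=26 best=144 → l++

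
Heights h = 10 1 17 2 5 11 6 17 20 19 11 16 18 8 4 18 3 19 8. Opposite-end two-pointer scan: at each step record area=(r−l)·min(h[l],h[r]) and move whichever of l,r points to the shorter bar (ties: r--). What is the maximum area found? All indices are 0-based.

l=0 r=18: min(10,8)*18=144 best=144 *, r--
l=0 r=17: min(10,19)*17=170 best=170 *, l++
l=1 r=17: min(1,19)*16=16 best=170, l++
l=2 r=17: min(17,19)*15=255 best=255 *, l++
l=3 r=17: min(2,19)*14=28 best=255, l++
l=4 r=17: min(5,19)*13=65 best=255, l++
l=5 r=17: min(11,19)*12=132 best=255, l++
l=6 r=17: min(6,19)*11=66 best=255, l++
l=7 r=17: min(17,19)*10=170 best=255, l++
l=8 r=17: min(20,19)*9=171 best=255, r--
l=8 r=16: min(20,3)*8=24 best=255, r--
l=8 r=15: min(20,18)*7=126 best=255, r--
l=8 r=14: min(20,4)*6=24 best=255, r--
l=8 r=13: min(20,8)*5=40 best=255, r--
l=8 r=12: min(20,18)*4=72 best=255, r--
l=8 r=11: min(20,16)*3=48 best=255, r--
l=8 r=10: min(20,11)*2=22 best=255, r--
l=8 r=9: min(20,19)*1=19 best=255, r--

max area = 255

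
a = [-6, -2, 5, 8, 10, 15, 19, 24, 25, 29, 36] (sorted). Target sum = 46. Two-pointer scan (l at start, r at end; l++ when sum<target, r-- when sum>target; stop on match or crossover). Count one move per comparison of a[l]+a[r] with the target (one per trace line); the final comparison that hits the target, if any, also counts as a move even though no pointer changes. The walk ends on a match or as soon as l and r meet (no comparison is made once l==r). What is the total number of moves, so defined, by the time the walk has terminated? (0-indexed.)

l=0 r=10: -6+36=30 <46, l++
l=1 r=10: -2+36=34 <46, l++
l=2 r=10: 5+36=41 <46, l++
l=3 r=10: 8+36=44 <46, l++
l=4 r=10: 10+36=46, found

5 moves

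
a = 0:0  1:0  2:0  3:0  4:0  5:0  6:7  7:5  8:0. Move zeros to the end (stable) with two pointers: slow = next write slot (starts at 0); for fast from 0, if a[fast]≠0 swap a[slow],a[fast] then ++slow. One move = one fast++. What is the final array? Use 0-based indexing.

[7, 5, 0, 0, 0, 0, 0, 0, 0]

(s=0,f=0) a[fast]=0 → fast++
(s=0,f=1) a[fast]=0 → fast++
(s=0,f=2) a[fast]=0 → fast++
(s=0,f=3) a[fast]=0 → fast++
(s=0,f=4) a[fast]=0 → fast++
(s=0,f=5) a[fast]=0 → fast++
(s=0,f=6) a[fast]=7≠0 swap→a[0]=7 → slow++,fast++
(s=1,f=7) a[fast]=5≠0 swap→a[1]=5 → slow++,fast++
(s=2,f=8) a[fast]=0 → fast++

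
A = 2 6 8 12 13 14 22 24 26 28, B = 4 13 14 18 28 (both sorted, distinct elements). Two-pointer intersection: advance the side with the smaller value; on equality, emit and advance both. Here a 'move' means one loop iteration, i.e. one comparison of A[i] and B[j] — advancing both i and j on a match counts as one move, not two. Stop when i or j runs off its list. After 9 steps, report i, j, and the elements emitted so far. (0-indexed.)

[i=0,j=0] 2<4 → i++
[i=1,j=0] 6>4 → j++
[i=1,j=1] 6<13 → i++
[i=2,j=1] 8<13 → i++
[i=3,j=1] 12<13 → i++
[i=4,j=1] 13==13 emit → i++,j++
[i=5,j=2] 14==14 emit → i++,j++
[i=6,j=3] 22>18 → j++
[i=6,j=4] 22<28 → i++

i=7, j=4, emitted=[13, 14]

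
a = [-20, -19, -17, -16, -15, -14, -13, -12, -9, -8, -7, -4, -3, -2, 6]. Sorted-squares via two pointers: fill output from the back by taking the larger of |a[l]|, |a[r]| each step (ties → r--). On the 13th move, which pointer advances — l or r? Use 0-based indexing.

l=0 r=14: |-20|>|6| out[14]=400, l++
l=1 r=14: |-19|>|6| out[13]=361, l++
l=2 r=14: |-17|>|6| out[12]=289, l++
l=3 r=14: |-16|>|6| out[11]=256, l++
l=4 r=14: |-15|>|6| out[10]=225, l++
l=5 r=14: |-14|>|6| out[9]=196, l++
l=6 r=14: |-13|>|6| out[8]=169, l++
l=7 r=14: |-12|>|6| out[7]=144, l++
l=8 r=14: |-9|>|6| out[6]=81, l++
l=9 r=14: |-8|>|6| out[5]=64, l++
l=10 r=14: |-7|>|6| out[4]=49, l++
l=11 r=14: |-4|<=|6| out[3]=36, r--
l=11 r=13: |-4|>|-2| out[2]=16, l++

l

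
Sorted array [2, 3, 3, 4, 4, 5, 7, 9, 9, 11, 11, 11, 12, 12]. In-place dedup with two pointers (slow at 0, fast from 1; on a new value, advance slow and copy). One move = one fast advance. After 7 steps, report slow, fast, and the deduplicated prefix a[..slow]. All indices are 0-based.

(s=0,f=1) a[fast]=3≠a[slow]=2 write a[1]=3 → slow++,fast++
(s=1,f=2) a[fast]=3=a[slow] dup → fast++
(s=1,f=3) a[fast]=4≠a[slow]=3 write a[2]=4 → slow++,fast++
(s=2,f=4) a[fast]=4=a[slow] dup → fast++
(s=2,f=5) a[fast]=5≠a[slow]=4 write a[3]=5 → slow++,fast++
(s=3,f=6) a[fast]=7≠a[slow]=5 write a[4]=7 → slow++,fast++
(s=4,f=7) a[fast]=9≠a[slow]=7 write a[5]=9 → slow++,fast++

slow=5, fast=8, prefix=[2, 3, 4, 5, 7, 9]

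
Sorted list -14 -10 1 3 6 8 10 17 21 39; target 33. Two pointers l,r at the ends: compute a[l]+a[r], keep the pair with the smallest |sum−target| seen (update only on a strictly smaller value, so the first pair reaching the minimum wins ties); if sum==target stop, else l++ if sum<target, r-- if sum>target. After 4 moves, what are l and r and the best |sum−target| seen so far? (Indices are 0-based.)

[0,9] -14+39=25 d=8 * → l++
[1,9] -10+39=29 d=4 * → l++
[2,9] 1+39=40 d=7 → r--
[2,8] 1+21=22 d=11 → l++

l=3, r=8, best |Δ|=4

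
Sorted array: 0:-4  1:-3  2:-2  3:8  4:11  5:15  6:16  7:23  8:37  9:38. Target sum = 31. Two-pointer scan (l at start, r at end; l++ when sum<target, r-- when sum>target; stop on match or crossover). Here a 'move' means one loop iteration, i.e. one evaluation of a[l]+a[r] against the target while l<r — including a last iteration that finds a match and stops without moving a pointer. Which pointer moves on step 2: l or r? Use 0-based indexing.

[0,9] -4+38=34 >31 → r--
[0,8] -4+37=33 >31 → r--

r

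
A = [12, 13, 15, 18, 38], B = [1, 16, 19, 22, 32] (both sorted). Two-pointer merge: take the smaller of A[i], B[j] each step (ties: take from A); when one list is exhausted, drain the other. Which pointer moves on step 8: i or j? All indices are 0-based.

j

[i=0,j=0] A[i]=12>B[j]=1 take 1 → j++
[i=0,j=1] A[i]=12<=B[j]=16 take 12 → i++
[i=1,j=1] A[i]=13<=B[j]=16 take 13 → i++
[i=2,j=1] A[i]=15<=B[j]=16 take 15 → i++
[i=3,j=1] A[i]=18>B[j]=16 take 16 → j++
[i=3,j=2] A[i]=18<=B[j]=19 take 18 → i++
[i=4,j=2] A[i]=38>B[j]=19 take 19 → j++
[i=4,j=3] A[i]=38>B[j]=22 take 22 → j++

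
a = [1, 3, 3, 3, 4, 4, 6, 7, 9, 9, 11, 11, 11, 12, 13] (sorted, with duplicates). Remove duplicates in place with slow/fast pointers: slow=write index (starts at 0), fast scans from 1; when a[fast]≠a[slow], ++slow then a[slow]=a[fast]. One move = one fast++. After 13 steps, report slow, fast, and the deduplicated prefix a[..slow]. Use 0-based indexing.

slow=7, fast=14, prefix=[1, 3, 4, 6, 7, 9, 11, 12]

slow=0 fast=1: a[fast]=3≠a[slow]=1 write a[1]=3, slow++,fast++
slow=1 fast=2: a[fast]=3=a[slow] dup, fast++
slow=1 fast=3: a[fast]=3=a[slow] dup, fast++
slow=1 fast=4: a[fast]=4≠a[slow]=3 write a[2]=4, slow++,fast++
slow=2 fast=5: a[fast]=4=a[slow] dup, fast++
slow=2 fast=6: a[fast]=6≠a[slow]=4 write a[3]=6, slow++,fast++
slow=3 fast=7: a[fast]=7≠a[slow]=6 write a[4]=7, slow++,fast++
slow=4 fast=8: a[fast]=9≠a[slow]=7 write a[5]=9, slow++,fast++
slow=5 fast=9: a[fast]=9=a[slow] dup, fast++
slow=5 fast=10: a[fast]=11≠a[slow]=9 write a[6]=11, slow++,fast++
slow=6 fast=11: a[fast]=11=a[slow] dup, fast++
slow=6 fast=12: a[fast]=11=a[slow] dup, fast++
slow=6 fast=13: a[fast]=12≠a[slow]=11 write a[7]=12, slow++,fast++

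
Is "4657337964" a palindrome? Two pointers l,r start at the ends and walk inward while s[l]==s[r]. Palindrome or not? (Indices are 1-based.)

not a palindrome (mismatch at 3,8)

[1,10] '4'=='4' → l++,r--
[2,9] '6'=='6' → l++,r--
[3,8] '5'!='9' → stop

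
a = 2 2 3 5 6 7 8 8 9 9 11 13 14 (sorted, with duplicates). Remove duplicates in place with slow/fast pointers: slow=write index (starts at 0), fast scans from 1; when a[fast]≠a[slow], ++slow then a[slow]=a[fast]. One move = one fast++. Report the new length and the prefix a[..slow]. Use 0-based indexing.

(s=0,f=1) a[fast]=2=a[slow] dup → fast++
(s=0,f=2) a[fast]=3≠a[slow]=2 write a[1]=3 → slow++,fast++
(s=1,f=3) a[fast]=5≠a[slow]=3 write a[2]=5 → slow++,fast++
(s=2,f=4) a[fast]=6≠a[slow]=5 write a[3]=6 → slow++,fast++
(s=3,f=5) a[fast]=7≠a[slow]=6 write a[4]=7 → slow++,fast++
(s=4,f=6) a[fast]=8≠a[slow]=7 write a[5]=8 → slow++,fast++
(s=5,f=7) a[fast]=8=a[slow] dup → fast++
(s=5,f=8) a[fast]=9≠a[slow]=8 write a[6]=9 → slow++,fast++
(s=6,f=9) a[fast]=9=a[slow] dup → fast++
(s=6,f=10) a[fast]=11≠a[slow]=9 write a[7]=11 → slow++,fast++
(s=7,f=11) a[fast]=13≠a[slow]=11 write a[8]=13 → slow++,fast++
(s=8,f=12) a[fast]=14≠a[slow]=13 write a[9]=14 → slow++,fast++

length 10; prefix = [2, 3, 5, 6, 7, 8, 9, 11, 13, 14]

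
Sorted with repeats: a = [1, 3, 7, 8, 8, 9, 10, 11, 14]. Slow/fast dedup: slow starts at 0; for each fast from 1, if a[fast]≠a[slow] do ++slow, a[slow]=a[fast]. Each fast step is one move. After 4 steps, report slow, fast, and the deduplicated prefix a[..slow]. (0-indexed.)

slow=0 fast=1: a[fast]=3≠a[slow]=1 write a[1]=3, slow++,fast++
slow=1 fast=2: a[fast]=7≠a[slow]=3 write a[2]=7, slow++,fast++
slow=2 fast=3: a[fast]=8≠a[slow]=7 write a[3]=8, slow++,fast++
slow=3 fast=4: a[fast]=8=a[slow] dup, fast++

slow=3, fast=5, prefix=[1, 3, 7, 8]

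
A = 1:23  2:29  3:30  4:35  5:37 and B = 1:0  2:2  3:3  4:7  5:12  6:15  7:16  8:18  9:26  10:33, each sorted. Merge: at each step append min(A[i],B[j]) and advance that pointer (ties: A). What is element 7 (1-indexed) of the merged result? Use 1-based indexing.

merged[7] = 16

[i=1,j=1] A[i]=23>B[j]=0 take 0 → j++
[i=1,j=2] A[i]=23>B[j]=2 take 2 → j++
[i=1,j=3] A[i]=23>B[j]=3 take 3 → j++
[i=1,j=4] A[i]=23>B[j]=7 take 7 → j++
[i=1,j=5] A[i]=23>B[j]=12 take 12 → j++
[i=1,j=6] A[i]=23>B[j]=15 take 15 → j++
[i=1,j=7] A[i]=23>B[j]=16 take 16 → j++
[i=1,j=8] A[i]=23>B[j]=18 take 18 → j++
[i=1,j=9] A[i]=23<=B[j]=26 take 23 → i++
[i=2,j=9] A[i]=29>B[j]=26 take 26 → j++
[i=2,j=10] A[i]=29<=B[j]=33 take 29 → i++
[i=3,j=10] A[i]=30<=B[j]=33 take 30 → i++
[i=4,j=10] A[i]=35>B[j]=33 take 33 → j++
[i=4,j=11] B done, take A[i]=35 → i++
[i=5,j=11] B done, take A[i]=37 → i++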